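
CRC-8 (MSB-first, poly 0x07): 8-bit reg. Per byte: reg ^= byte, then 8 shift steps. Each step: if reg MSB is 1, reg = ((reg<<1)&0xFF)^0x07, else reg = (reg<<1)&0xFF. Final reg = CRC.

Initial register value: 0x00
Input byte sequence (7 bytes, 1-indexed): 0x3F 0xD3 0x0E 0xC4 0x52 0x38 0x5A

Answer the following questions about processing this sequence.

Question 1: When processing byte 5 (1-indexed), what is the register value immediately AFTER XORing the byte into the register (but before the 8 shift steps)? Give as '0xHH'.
Answer: 0x3F

Derivation:
Register before byte 5: 0x6D
Byte 5: 0x52
0x6D XOR 0x52 = 0x3F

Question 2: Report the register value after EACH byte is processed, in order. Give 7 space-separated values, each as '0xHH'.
0xBD 0x0D 0x09 0x6D 0xBD 0x92 0x76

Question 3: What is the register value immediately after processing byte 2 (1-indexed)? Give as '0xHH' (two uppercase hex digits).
After byte 1 (0x3F): reg=0xBD
After byte 2 (0xD3): reg=0x0D

Answer: 0x0D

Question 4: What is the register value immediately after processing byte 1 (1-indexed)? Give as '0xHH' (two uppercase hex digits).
Answer: 0xBD

Derivation:
After byte 1 (0x3F): reg=0xBD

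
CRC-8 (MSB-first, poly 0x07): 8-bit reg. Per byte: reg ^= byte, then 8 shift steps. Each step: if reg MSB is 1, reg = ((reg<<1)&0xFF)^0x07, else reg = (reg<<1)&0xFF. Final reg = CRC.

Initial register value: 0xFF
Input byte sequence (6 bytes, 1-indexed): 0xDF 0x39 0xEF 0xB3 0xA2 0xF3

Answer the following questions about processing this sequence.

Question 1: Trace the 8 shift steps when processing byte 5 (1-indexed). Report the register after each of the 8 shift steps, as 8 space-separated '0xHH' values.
After byte 1 (0xDF): reg=0xE0
After byte 2 (0x39): reg=0x01
After byte 3 (0xEF): reg=0x84
After byte 4 (0xB3): reg=0x85
Register before byte 5: 0x85
After XOR with byte 0xA2: 0x27

Answer: 0x4E 0x9C 0x3F 0x7E 0xFC 0xFF 0xF9 0xF5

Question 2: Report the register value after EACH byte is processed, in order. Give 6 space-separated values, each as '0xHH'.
0xE0 0x01 0x84 0x85 0xF5 0x12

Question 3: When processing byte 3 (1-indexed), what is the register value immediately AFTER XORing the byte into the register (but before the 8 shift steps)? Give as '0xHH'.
Register before byte 3: 0x01
Byte 3: 0xEF
0x01 XOR 0xEF = 0xEE

Answer: 0xEE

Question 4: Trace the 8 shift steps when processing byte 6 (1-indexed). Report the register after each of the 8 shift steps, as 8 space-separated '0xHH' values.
After byte 1 (0xDF): reg=0xE0
After byte 2 (0x39): reg=0x01
After byte 3 (0xEF): reg=0x84
After byte 4 (0xB3): reg=0x85
After byte 5 (0xA2): reg=0xF5
Register before byte 6: 0xF5
After XOR with byte 0xF3: 0x06

Answer: 0x0C 0x18 0x30 0x60 0xC0 0x87 0x09 0x12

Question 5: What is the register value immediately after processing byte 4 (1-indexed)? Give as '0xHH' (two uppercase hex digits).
Answer: 0x85

Derivation:
After byte 1 (0xDF): reg=0xE0
After byte 2 (0x39): reg=0x01
After byte 3 (0xEF): reg=0x84
After byte 4 (0xB3): reg=0x85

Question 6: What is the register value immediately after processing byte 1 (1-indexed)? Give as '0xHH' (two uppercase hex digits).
After byte 1 (0xDF): reg=0xE0

Answer: 0xE0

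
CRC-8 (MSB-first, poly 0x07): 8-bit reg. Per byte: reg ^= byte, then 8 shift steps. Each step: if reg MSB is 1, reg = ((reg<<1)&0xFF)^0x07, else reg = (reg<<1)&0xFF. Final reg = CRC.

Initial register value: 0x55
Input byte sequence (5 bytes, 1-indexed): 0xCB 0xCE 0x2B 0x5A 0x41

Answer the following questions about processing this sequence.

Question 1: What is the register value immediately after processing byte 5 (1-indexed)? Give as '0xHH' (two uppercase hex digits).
After byte 1 (0xCB): reg=0xD3
After byte 2 (0xCE): reg=0x53
After byte 3 (0x2B): reg=0x6F
After byte 4 (0x5A): reg=0x8B
After byte 5 (0x41): reg=0x78

Answer: 0x78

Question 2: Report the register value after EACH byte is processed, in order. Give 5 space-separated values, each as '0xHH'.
0xD3 0x53 0x6F 0x8B 0x78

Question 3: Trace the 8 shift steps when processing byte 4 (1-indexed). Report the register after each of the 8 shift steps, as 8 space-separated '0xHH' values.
Answer: 0x6A 0xD4 0xAF 0x59 0xB2 0x63 0xC6 0x8B

Derivation:
After byte 1 (0xCB): reg=0xD3
After byte 2 (0xCE): reg=0x53
After byte 3 (0x2B): reg=0x6F
Register before byte 4: 0x6F
After XOR with byte 0x5A: 0x35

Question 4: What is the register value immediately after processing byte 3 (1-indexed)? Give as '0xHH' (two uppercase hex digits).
After byte 1 (0xCB): reg=0xD3
After byte 2 (0xCE): reg=0x53
After byte 3 (0x2B): reg=0x6F

Answer: 0x6F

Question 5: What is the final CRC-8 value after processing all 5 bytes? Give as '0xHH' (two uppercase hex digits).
Answer: 0x78

Derivation:
After byte 1 (0xCB): reg=0xD3
After byte 2 (0xCE): reg=0x53
After byte 3 (0x2B): reg=0x6F
After byte 4 (0x5A): reg=0x8B
After byte 5 (0x41): reg=0x78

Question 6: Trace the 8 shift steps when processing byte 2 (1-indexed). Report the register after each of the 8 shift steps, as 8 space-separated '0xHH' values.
Answer: 0x3A 0x74 0xE8 0xD7 0xA9 0x55 0xAA 0x53

Derivation:
After byte 1 (0xCB): reg=0xD3
Register before byte 2: 0xD3
After XOR with byte 0xCE: 0x1D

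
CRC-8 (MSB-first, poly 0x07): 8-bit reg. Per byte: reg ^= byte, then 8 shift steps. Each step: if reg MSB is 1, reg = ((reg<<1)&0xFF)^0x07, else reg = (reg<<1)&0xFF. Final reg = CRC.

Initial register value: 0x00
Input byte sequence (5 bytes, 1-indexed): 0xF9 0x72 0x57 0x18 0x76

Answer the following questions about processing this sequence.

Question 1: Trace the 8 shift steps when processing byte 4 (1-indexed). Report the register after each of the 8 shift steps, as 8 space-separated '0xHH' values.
After byte 1 (0xF9): reg=0xE1
After byte 2 (0x72): reg=0xF0
After byte 3 (0x57): reg=0x7C
Register before byte 4: 0x7C
After XOR with byte 0x18: 0x64

Answer: 0xC8 0x97 0x29 0x52 0xA4 0x4F 0x9E 0x3B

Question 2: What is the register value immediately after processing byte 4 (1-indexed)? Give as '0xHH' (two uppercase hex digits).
After byte 1 (0xF9): reg=0xE1
After byte 2 (0x72): reg=0xF0
After byte 3 (0x57): reg=0x7C
After byte 4 (0x18): reg=0x3B

Answer: 0x3B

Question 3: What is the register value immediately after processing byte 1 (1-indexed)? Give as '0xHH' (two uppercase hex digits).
Answer: 0xE1

Derivation:
After byte 1 (0xF9): reg=0xE1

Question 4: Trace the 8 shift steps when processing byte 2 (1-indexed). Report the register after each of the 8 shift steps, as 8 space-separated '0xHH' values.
After byte 1 (0xF9): reg=0xE1
Register before byte 2: 0xE1
After XOR with byte 0x72: 0x93

Answer: 0x21 0x42 0x84 0x0F 0x1E 0x3C 0x78 0xF0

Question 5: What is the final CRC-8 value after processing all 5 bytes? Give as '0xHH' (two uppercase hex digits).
Answer: 0xE4

Derivation:
After byte 1 (0xF9): reg=0xE1
After byte 2 (0x72): reg=0xF0
After byte 3 (0x57): reg=0x7C
After byte 4 (0x18): reg=0x3B
After byte 5 (0x76): reg=0xE4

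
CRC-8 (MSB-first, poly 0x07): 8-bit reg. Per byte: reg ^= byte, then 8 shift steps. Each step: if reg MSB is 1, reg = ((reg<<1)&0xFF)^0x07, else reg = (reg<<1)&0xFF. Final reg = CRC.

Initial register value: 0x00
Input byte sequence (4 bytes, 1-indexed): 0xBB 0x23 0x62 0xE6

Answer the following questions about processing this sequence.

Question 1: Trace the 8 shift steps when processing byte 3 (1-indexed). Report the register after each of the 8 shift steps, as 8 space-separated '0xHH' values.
After byte 1 (0xBB): reg=0x28
After byte 2 (0x23): reg=0x31
Register before byte 3: 0x31
After XOR with byte 0x62: 0x53

Answer: 0xA6 0x4B 0x96 0x2B 0x56 0xAC 0x5F 0xBE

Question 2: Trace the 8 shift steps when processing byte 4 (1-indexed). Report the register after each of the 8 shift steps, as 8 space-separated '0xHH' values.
Answer: 0xB0 0x67 0xCE 0x9B 0x31 0x62 0xC4 0x8F

Derivation:
After byte 1 (0xBB): reg=0x28
After byte 2 (0x23): reg=0x31
After byte 3 (0x62): reg=0xBE
Register before byte 4: 0xBE
After XOR with byte 0xE6: 0x58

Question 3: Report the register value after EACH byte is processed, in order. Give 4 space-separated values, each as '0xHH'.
0x28 0x31 0xBE 0x8F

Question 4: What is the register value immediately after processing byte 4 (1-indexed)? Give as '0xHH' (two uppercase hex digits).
Answer: 0x8F

Derivation:
After byte 1 (0xBB): reg=0x28
After byte 2 (0x23): reg=0x31
After byte 3 (0x62): reg=0xBE
After byte 4 (0xE6): reg=0x8F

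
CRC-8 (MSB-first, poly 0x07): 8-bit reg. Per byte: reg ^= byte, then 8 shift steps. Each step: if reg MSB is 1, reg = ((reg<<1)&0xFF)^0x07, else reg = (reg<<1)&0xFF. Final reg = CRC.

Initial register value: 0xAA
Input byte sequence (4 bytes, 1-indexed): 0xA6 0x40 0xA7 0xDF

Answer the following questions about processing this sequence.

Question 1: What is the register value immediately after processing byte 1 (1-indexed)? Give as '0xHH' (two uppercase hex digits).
Answer: 0x24

Derivation:
After byte 1 (0xA6): reg=0x24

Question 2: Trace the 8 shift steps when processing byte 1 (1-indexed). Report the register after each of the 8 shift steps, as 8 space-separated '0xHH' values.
Answer: 0x18 0x30 0x60 0xC0 0x87 0x09 0x12 0x24

Derivation:
Register before byte 1: 0xAA
After XOR with byte 0xA6: 0x0C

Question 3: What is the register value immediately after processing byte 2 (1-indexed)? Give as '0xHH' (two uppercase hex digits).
After byte 1 (0xA6): reg=0x24
After byte 2 (0x40): reg=0x3B

Answer: 0x3B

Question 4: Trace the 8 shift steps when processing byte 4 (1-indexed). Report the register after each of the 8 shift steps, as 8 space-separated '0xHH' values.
Answer: 0x04 0x08 0x10 0x20 0x40 0x80 0x07 0x0E

Derivation:
After byte 1 (0xA6): reg=0x24
After byte 2 (0x40): reg=0x3B
After byte 3 (0xA7): reg=0xDD
Register before byte 4: 0xDD
After XOR with byte 0xDF: 0x02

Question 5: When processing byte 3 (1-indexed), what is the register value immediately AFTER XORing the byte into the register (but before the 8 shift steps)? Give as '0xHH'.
Register before byte 3: 0x3B
Byte 3: 0xA7
0x3B XOR 0xA7 = 0x9C

Answer: 0x9C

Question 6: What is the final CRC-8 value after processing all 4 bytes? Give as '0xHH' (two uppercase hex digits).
After byte 1 (0xA6): reg=0x24
After byte 2 (0x40): reg=0x3B
After byte 3 (0xA7): reg=0xDD
After byte 4 (0xDF): reg=0x0E

Answer: 0x0E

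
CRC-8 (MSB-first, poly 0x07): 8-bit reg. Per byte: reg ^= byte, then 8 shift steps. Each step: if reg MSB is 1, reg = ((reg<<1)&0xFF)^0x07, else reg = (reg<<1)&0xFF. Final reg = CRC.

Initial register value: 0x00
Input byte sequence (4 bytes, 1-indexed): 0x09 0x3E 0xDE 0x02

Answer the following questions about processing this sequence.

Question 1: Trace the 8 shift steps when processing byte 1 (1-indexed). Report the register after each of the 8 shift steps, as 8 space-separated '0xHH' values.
Register before byte 1: 0x00
After XOR with byte 0x09: 0x09

Answer: 0x12 0x24 0x48 0x90 0x27 0x4E 0x9C 0x3F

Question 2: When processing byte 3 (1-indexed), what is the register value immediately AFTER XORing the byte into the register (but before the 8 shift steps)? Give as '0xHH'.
Answer: 0xD9

Derivation:
Register before byte 3: 0x07
Byte 3: 0xDE
0x07 XOR 0xDE = 0xD9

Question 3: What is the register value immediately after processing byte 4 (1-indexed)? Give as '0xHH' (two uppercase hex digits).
Answer: 0x09

Derivation:
After byte 1 (0x09): reg=0x3F
After byte 2 (0x3E): reg=0x07
After byte 3 (0xDE): reg=0x01
After byte 4 (0x02): reg=0x09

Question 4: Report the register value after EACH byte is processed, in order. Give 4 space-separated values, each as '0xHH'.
0x3F 0x07 0x01 0x09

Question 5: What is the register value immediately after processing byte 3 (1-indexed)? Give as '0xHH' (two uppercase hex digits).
Answer: 0x01

Derivation:
After byte 1 (0x09): reg=0x3F
After byte 2 (0x3E): reg=0x07
After byte 3 (0xDE): reg=0x01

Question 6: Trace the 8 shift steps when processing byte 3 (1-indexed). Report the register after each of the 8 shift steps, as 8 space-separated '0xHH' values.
Answer: 0xB5 0x6D 0xDA 0xB3 0x61 0xC2 0x83 0x01

Derivation:
After byte 1 (0x09): reg=0x3F
After byte 2 (0x3E): reg=0x07
Register before byte 3: 0x07
After XOR with byte 0xDE: 0xD9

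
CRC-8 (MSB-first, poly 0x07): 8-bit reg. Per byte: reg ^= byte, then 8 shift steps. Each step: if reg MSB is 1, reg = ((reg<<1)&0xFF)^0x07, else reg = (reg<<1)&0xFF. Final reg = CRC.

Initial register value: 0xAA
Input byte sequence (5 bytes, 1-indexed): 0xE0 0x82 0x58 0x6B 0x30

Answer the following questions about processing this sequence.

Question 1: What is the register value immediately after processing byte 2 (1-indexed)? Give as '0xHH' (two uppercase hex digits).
After byte 1 (0xE0): reg=0xF1
After byte 2 (0x82): reg=0x5E

Answer: 0x5E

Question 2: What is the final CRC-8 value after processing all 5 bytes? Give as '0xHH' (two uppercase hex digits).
After byte 1 (0xE0): reg=0xF1
After byte 2 (0x82): reg=0x5E
After byte 3 (0x58): reg=0x12
After byte 4 (0x6B): reg=0x68
After byte 5 (0x30): reg=0x8F

Answer: 0x8F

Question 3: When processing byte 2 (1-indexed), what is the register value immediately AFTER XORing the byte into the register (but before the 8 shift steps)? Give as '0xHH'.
Answer: 0x73

Derivation:
Register before byte 2: 0xF1
Byte 2: 0x82
0xF1 XOR 0x82 = 0x73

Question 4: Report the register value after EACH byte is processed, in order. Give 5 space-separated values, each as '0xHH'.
0xF1 0x5E 0x12 0x68 0x8F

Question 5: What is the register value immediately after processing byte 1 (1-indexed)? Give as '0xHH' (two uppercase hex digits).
After byte 1 (0xE0): reg=0xF1

Answer: 0xF1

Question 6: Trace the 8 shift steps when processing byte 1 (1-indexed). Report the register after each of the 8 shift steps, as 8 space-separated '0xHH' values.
Answer: 0x94 0x2F 0x5E 0xBC 0x7F 0xFE 0xFB 0xF1

Derivation:
Register before byte 1: 0xAA
After XOR with byte 0xE0: 0x4A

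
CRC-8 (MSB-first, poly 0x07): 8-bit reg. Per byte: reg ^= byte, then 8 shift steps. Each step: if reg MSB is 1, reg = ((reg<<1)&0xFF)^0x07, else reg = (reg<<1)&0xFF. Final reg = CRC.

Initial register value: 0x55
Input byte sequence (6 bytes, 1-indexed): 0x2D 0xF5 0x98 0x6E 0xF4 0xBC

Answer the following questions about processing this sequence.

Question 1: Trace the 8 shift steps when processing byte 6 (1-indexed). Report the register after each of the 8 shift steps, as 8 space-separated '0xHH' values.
After byte 1 (0x2D): reg=0x6F
After byte 2 (0xF5): reg=0xCF
After byte 3 (0x98): reg=0xA2
After byte 4 (0x6E): reg=0x6A
After byte 5 (0xF4): reg=0xD3
Register before byte 6: 0xD3
After XOR with byte 0xBC: 0x6F

Answer: 0xDE 0xBB 0x71 0xE2 0xC3 0x81 0x05 0x0A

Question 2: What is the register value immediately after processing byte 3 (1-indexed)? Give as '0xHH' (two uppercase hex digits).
Answer: 0xA2

Derivation:
After byte 1 (0x2D): reg=0x6F
After byte 2 (0xF5): reg=0xCF
After byte 3 (0x98): reg=0xA2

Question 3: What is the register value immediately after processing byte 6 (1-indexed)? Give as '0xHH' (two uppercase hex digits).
Answer: 0x0A

Derivation:
After byte 1 (0x2D): reg=0x6F
After byte 2 (0xF5): reg=0xCF
After byte 3 (0x98): reg=0xA2
After byte 4 (0x6E): reg=0x6A
After byte 5 (0xF4): reg=0xD3
After byte 6 (0xBC): reg=0x0A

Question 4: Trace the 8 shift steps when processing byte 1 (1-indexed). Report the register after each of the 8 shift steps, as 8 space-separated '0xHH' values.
Register before byte 1: 0x55
After XOR with byte 0x2D: 0x78

Answer: 0xF0 0xE7 0xC9 0x95 0x2D 0x5A 0xB4 0x6F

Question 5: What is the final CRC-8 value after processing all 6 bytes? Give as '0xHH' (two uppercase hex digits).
After byte 1 (0x2D): reg=0x6F
After byte 2 (0xF5): reg=0xCF
After byte 3 (0x98): reg=0xA2
After byte 4 (0x6E): reg=0x6A
After byte 5 (0xF4): reg=0xD3
After byte 6 (0xBC): reg=0x0A

Answer: 0x0A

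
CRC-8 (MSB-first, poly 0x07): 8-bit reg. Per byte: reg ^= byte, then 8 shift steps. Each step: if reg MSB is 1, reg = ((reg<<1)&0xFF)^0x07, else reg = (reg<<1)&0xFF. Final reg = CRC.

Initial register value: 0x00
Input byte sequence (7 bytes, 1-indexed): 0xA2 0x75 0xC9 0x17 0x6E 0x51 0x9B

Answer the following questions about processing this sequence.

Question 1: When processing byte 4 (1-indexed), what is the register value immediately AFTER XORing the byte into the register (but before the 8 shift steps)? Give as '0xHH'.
Answer: 0x1B

Derivation:
Register before byte 4: 0x0C
Byte 4: 0x17
0x0C XOR 0x17 = 0x1B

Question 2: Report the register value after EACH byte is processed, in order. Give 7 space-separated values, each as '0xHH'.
0x67 0x7E 0x0C 0x41 0xCD 0xDD 0xD5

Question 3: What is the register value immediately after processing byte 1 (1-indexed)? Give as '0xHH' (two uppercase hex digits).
After byte 1 (0xA2): reg=0x67

Answer: 0x67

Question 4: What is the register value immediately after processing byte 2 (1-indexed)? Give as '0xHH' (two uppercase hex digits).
After byte 1 (0xA2): reg=0x67
After byte 2 (0x75): reg=0x7E

Answer: 0x7E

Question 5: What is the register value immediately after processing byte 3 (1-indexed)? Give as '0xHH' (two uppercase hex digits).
Answer: 0x0C

Derivation:
After byte 1 (0xA2): reg=0x67
After byte 2 (0x75): reg=0x7E
After byte 3 (0xC9): reg=0x0C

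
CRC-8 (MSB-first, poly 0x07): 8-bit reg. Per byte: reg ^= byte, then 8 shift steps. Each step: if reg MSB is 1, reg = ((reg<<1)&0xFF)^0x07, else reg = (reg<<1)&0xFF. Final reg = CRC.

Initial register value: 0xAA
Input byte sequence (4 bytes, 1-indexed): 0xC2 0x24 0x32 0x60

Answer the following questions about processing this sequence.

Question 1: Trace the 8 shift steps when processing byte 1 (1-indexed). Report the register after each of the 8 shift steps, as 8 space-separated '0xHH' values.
Answer: 0xD0 0xA7 0x49 0x92 0x23 0x46 0x8C 0x1F

Derivation:
Register before byte 1: 0xAA
After XOR with byte 0xC2: 0x68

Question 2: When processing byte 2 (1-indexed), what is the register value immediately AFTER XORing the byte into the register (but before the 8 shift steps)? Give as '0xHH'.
Register before byte 2: 0x1F
Byte 2: 0x24
0x1F XOR 0x24 = 0x3B

Answer: 0x3B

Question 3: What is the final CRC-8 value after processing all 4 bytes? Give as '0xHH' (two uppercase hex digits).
After byte 1 (0xC2): reg=0x1F
After byte 2 (0x24): reg=0xA1
After byte 3 (0x32): reg=0xF0
After byte 4 (0x60): reg=0xF9

Answer: 0xF9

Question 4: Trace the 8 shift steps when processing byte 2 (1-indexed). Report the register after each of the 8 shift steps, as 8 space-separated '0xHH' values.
Answer: 0x76 0xEC 0xDF 0xB9 0x75 0xEA 0xD3 0xA1

Derivation:
After byte 1 (0xC2): reg=0x1F
Register before byte 2: 0x1F
After XOR with byte 0x24: 0x3B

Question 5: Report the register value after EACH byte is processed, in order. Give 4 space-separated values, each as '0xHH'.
0x1F 0xA1 0xF0 0xF9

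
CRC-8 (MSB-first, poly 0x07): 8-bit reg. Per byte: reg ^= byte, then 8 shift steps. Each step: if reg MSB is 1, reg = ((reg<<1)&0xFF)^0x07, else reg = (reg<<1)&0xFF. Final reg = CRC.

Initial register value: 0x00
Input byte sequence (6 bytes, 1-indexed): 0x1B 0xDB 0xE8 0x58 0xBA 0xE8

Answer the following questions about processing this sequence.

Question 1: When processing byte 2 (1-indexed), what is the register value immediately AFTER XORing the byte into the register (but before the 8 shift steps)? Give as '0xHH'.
Answer: 0x9A

Derivation:
Register before byte 2: 0x41
Byte 2: 0xDB
0x41 XOR 0xDB = 0x9A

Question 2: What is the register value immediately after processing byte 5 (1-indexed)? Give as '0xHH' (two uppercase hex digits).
After byte 1 (0x1B): reg=0x41
After byte 2 (0xDB): reg=0xCF
After byte 3 (0xE8): reg=0xF5
After byte 4 (0x58): reg=0x4A
After byte 5 (0xBA): reg=0xDE

Answer: 0xDE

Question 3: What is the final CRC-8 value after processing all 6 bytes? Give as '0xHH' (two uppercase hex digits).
Answer: 0x82

Derivation:
After byte 1 (0x1B): reg=0x41
After byte 2 (0xDB): reg=0xCF
After byte 3 (0xE8): reg=0xF5
After byte 4 (0x58): reg=0x4A
After byte 5 (0xBA): reg=0xDE
After byte 6 (0xE8): reg=0x82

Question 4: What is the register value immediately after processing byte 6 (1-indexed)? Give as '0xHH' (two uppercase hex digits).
After byte 1 (0x1B): reg=0x41
After byte 2 (0xDB): reg=0xCF
After byte 3 (0xE8): reg=0xF5
After byte 4 (0x58): reg=0x4A
After byte 5 (0xBA): reg=0xDE
After byte 6 (0xE8): reg=0x82

Answer: 0x82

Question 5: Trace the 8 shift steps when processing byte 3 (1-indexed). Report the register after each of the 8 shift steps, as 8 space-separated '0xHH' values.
After byte 1 (0x1B): reg=0x41
After byte 2 (0xDB): reg=0xCF
Register before byte 3: 0xCF
After XOR with byte 0xE8: 0x27

Answer: 0x4E 0x9C 0x3F 0x7E 0xFC 0xFF 0xF9 0xF5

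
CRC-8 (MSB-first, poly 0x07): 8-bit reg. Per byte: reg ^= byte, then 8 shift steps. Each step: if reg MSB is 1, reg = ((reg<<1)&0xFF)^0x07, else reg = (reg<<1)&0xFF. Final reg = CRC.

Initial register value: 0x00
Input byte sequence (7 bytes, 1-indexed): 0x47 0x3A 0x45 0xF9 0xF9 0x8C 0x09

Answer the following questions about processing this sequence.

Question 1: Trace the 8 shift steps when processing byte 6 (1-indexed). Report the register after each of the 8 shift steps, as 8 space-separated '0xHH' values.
After byte 1 (0x47): reg=0xD2
After byte 2 (0x3A): reg=0x96
After byte 3 (0x45): reg=0x37
After byte 4 (0xF9): reg=0x64
After byte 5 (0xF9): reg=0xDA
Register before byte 6: 0xDA
After XOR with byte 0x8C: 0x56

Answer: 0xAC 0x5F 0xBE 0x7B 0xF6 0xEB 0xD1 0xA5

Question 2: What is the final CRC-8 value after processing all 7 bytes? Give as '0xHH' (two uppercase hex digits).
After byte 1 (0x47): reg=0xD2
After byte 2 (0x3A): reg=0x96
After byte 3 (0x45): reg=0x37
After byte 4 (0xF9): reg=0x64
After byte 5 (0xF9): reg=0xDA
After byte 6 (0x8C): reg=0xA5
After byte 7 (0x09): reg=0x4D

Answer: 0x4D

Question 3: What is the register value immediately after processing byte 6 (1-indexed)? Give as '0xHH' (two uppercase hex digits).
Answer: 0xA5

Derivation:
After byte 1 (0x47): reg=0xD2
After byte 2 (0x3A): reg=0x96
After byte 3 (0x45): reg=0x37
After byte 4 (0xF9): reg=0x64
After byte 5 (0xF9): reg=0xDA
After byte 6 (0x8C): reg=0xA5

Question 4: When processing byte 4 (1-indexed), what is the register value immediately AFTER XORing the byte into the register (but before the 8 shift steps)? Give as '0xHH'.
Answer: 0xCE

Derivation:
Register before byte 4: 0x37
Byte 4: 0xF9
0x37 XOR 0xF9 = 0xCE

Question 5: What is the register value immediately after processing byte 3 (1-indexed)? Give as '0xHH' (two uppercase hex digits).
After byte 1 (0x47): reg=0xD2
After byte 2 (0x3A): reg=0x96
After byte 3 (0x45): reg=0x37

Answer: 0x37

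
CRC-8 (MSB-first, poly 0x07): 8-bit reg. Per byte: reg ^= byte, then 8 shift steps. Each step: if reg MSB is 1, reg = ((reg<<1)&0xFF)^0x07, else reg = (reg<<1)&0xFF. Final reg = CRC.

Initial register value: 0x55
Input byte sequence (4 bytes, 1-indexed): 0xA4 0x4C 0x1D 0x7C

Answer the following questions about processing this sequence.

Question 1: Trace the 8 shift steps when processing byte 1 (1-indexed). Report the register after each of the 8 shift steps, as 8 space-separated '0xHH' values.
Answer: 0xE5 0xCD 0x9D 0x3D 0x7A 0xF4 0xEF 0xD9

Derivation:
Register before byte 1: 0x55
After XOR with byte 0xA4: 0xF1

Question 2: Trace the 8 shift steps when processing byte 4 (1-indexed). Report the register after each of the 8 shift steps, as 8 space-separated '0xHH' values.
After byte 1 (0xA4): reg=0xD9
After byte 2 (0x4C): reg=0xE2
After byte 3 (0x1D): reg=0xF3
Register before byte 4: 0xF3
After XOR with byte 0x7C: 0x8F

Answer: 0x19 0x32 0x64 0xC8 0x97 0x29 0x52 0xA4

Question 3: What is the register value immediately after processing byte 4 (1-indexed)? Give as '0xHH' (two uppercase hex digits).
Answer: 0xA4

Derivation:
After byte 1 (0xA4): reg=0xD9
After byte 2 (0x4C): reg=0xE2
After byte 3 (0x1D): reg=0xF3
After byte 4 (0x7C): reg=0xA4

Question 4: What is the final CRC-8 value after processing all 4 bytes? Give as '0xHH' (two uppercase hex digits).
After byte 1 (0xA4): reg=0xD9
After byte 2 (0x4C): reg=0xE2
After byte 3 (0x1D): reg=0xF3
After byte 4 (0x7C): reg=0xA4

Answer: 0xA4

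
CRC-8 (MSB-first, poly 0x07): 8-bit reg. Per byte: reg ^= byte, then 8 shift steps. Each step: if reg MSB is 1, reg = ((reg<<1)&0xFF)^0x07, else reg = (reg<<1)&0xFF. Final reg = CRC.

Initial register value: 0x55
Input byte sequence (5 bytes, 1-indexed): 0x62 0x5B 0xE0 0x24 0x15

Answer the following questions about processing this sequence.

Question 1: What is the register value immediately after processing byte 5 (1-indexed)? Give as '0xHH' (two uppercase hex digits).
After byte 1 (0x62): reg=0x85
After byte 2 (0x5B): reg=0x14
After byte 3 (0xE0): reg=0xC2
After byte 4 (0x24): reg=0xBC
After byte 5 (0x15): reg=0x56

Answer: 0x56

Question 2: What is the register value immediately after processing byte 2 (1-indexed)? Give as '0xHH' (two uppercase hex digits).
After byte 1 (0x62): reg=0x85
After byte 2 (0x5B): reg=0x14

Answer: 0x14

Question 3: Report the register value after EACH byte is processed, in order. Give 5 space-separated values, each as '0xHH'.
0x85 0x14 0xC2 0xBC 0x56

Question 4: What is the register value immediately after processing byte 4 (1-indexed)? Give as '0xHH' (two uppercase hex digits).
After byte 1 (0x62): reg=0x85
After byte 2 (0x5B): reg=0x14
After byte 3 (0xE0): reg=0xC2
After byte 4 (0x24): reg=0xBC

Answer: 0xBC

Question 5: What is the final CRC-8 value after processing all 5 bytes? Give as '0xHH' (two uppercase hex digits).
After byte 1 (0x62): reg=0x85
After byte 2 (0x5B): reg=0x14
After byte 3 (0xE0): reg=0xC2
After byte 4 (0x24): reg=0xBC
After byte 5 (0x15): reg=0x56

Answer: 0x56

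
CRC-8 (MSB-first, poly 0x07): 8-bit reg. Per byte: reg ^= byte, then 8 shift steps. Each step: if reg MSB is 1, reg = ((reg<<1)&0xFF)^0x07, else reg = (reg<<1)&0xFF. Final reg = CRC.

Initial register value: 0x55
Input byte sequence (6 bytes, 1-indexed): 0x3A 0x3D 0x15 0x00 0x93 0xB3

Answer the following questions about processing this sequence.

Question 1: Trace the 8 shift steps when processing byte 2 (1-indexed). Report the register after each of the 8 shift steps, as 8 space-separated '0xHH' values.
Answer: 0x6E 0xDC 0xBF 0x79 0xF2 0xE3 0xC1 0x85

Derivation:
After byte 1 (0x3A): reg=0x0A
Register before byte 2: 0x0A
After XOR with byte 0x3D: 0x37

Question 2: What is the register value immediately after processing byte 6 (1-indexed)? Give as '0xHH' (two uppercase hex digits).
After byte 1 (0x3A): reg=0x0A
After byte 2 (0x3D): reg=0x85
After byte 3 (0x15): reg=0xF9
After byte 4 (0x00): reg=0xE1
After byte 5 (0x93): reg=0x59
After byte 6 (0xB3): reg=0x98

Answer: 0x98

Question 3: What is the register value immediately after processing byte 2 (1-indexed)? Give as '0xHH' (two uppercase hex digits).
After byte 1 (0x3A): reg=0x0A
After byte 2 (0x3D): reg=0x85

Answer: 0x85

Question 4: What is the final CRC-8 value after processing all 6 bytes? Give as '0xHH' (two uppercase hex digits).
After byte 1 (0x3A): reg=0x0A
After byte 2 (0x3D): reg=0x85
After byte 3 (0x15): reg=0xF9
After byte 4 (0x00): reg=0xE1
After byte 5 (0x93): reg=0x59
After byte 6 (0xB3): reg=0x98

Answer: 0x98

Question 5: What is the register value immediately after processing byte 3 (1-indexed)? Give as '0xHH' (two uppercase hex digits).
After byte 1 (0x3A): reg=0x0A
After byte 2 (0x3D): reg=0x85
After byte 3 (0x15): reg=0xF9

Answer: 0xF9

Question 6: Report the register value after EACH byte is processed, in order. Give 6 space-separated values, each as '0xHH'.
0x0A 0x85 0xF9 0xE1 0x59 0x98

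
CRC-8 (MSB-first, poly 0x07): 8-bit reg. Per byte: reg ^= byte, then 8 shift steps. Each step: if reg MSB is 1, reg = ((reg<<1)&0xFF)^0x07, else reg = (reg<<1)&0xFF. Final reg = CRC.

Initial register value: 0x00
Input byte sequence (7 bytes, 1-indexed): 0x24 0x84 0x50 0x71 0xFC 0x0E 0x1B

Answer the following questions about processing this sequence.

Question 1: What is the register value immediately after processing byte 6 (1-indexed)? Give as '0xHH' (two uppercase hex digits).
Answer: 0xB5

Derivation:
After byte 1 (0x24): reg=0xFC
After byte 2 (0x84): reg=0x6F
After byte 3 (0x50): reg=0xBD
After byte 4 (0x71): reg=0x6A
After byte 5 (0xFC): reg=0xEB
After byte 6 (0x0E): reg=0xB5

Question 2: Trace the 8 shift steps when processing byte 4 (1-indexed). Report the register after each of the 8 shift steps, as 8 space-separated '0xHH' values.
After byte 1 (0x24): reg=0xFC
After byte 2 (0x84): reg=0x6F
After byte 3 (0x50): reg=0xBD
Register before byte 4: 0xBD
After XOR with byte 0x71: 0xCC

Answer: 0x9F 0x39 0x72 0xE4 0xCF 0x99 0x35 0x6A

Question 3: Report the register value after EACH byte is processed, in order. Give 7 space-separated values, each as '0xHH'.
0xFC 0x6F 0xBD 0x6A 0xEB 0xB5 0x43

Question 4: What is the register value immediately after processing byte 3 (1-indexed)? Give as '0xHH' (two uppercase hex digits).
After byte 1 (0x24): reg=0xFC
After byte 2 (0x84): reg=0x6F
After byte 3 (0x50): reg=0xBD

Answer: 0xBD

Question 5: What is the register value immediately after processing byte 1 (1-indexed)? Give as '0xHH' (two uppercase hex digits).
After byte 1 (0x24): reg=0xFC

Answer: 0xFC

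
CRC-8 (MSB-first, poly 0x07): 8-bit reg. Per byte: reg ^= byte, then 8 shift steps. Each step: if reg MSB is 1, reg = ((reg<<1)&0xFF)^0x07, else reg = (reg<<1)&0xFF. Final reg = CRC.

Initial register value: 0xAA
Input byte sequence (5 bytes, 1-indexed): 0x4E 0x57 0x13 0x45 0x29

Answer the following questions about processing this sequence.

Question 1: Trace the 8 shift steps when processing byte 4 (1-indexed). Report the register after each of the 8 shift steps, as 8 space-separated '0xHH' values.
Answer: 0x7C 0xF8 0xF7 0xE9 0xD5 0xAD 0x5D 0xBA

Derivation:
After byte 1 (0x4E): reg=0xB2
After byte 2 (0x57): reg=0xB5
After byte 3 (0x13): reg=0x7B
Register before byte 4: 0x7B
After XOR with byte 0x45: 0x3E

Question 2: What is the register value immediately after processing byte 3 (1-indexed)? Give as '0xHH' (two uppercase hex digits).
Answer: 0x7B

Derivation:
After byte 1 (0x4E): reg=0xB2
After byte 2 (0x57): reg=0xB5
After byte 3 (0x13): reg=0x7B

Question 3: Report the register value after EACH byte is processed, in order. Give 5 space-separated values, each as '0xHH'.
0xB2 0xB5 0x7B 0xBA 0xF0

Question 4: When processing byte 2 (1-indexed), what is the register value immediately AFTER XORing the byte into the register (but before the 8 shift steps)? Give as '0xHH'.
Register before byte 2: 0xB2
Byte 2: 0x57
0xB2 XOR 0x57 = 0xE5

Answer: 0xE5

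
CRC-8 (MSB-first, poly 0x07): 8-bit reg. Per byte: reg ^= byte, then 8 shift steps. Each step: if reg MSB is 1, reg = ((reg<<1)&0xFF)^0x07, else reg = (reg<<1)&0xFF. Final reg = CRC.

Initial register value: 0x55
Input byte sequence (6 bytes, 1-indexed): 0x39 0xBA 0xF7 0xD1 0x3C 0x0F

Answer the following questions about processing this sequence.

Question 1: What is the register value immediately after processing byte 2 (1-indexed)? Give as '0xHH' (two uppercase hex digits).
Answer: 0x26

Derivation:
After byte 1 (0x39): reg=0x03
After byte 2 (0xBA): reg=0x26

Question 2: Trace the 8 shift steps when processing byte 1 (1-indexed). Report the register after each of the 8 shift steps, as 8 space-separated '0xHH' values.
Register before byte 1: 0x55
After XOR with byte 0x39: 0x6C

Answer: 0xD8 0xB7 0x69 0xD2 0xA3 0x41 0x82 0x03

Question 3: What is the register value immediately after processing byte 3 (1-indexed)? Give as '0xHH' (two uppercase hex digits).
After byte 1 (0x39): reg=0x03
After byte 2 (0xBA): reg=0x26
After byte 3 (0xF7): reg=0x39

Answer: 0x39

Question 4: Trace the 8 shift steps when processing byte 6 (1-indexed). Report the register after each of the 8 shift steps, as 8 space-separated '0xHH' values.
After byte 1 (0x39): reg=0x03
After byte 2 (0xBA): reg=0x26
After byte 3 (0xF7): reg=0x39
After byte 4 (0xD1): reg=0x96
After byte 5 (0x3C): reg=0x5F
Register before byte 6: 0x5F
After XOR with byte 0x0F: 0x50

Answer: 0xA0 0x47 0x8E 0x1B 0x36 0x6C 0xD8 0xB7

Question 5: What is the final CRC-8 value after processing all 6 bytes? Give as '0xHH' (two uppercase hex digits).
Answer: 0xB7

Derivation:
After byte 1 (0x39): reg=0x03
After byte 2 (0xBA): reg=0x26
After byte 3 (0xF7): reg=0x39
After byte 4 (0xD1): reg=0x96
After byte 5 (0x3C): reg=0x5F
After byte 6 (0x0F): reg=0xB7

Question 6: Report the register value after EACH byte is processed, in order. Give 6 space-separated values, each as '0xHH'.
0x03 0x26 0x39 0x96 0x5F 0xB7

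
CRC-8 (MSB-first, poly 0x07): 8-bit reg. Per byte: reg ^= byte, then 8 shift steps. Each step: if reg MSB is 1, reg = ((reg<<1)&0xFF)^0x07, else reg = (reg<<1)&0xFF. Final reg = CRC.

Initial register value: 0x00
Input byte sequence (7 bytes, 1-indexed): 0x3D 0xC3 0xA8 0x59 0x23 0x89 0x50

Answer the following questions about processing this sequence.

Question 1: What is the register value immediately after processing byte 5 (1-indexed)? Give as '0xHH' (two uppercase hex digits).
Answer: 0x73

Derivation:
After byte 1 (0x3D): reg=0xB3
After byte 2 (0xC3): reg=0x57
After byte 3 (0xA8): reg=0xF3
After byte 4 (0x59): reg=0x5F
After byte 5 (0x23): reg=0x73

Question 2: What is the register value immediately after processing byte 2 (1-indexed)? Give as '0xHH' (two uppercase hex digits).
Answer: 0x57

Derivation:
After byte 1 (0x3D): reg=0xB3
After byte 2 (0xC3): reg=0x57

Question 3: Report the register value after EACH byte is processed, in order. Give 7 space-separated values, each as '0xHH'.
0xB3 0x57 0xF3 0x5F 0x73 0xE8 0x21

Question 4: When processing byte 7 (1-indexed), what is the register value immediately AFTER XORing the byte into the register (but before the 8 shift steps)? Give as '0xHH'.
Answer: 0xB8

Derivation:
Register before byte 7: 0xE8
Byte 7: 0x50
0xE8 XOR 0x50 = 0xB8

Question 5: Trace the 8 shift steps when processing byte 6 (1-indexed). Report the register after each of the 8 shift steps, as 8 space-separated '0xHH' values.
Answer: 0xF3 0xE1 0xC5 0x8D 0x1D 0x3A 0x74 0xE8

Derivation:
After byte 1 (0x3D): reg=0xB3
After byte 2 (0xC3): reg=0x57
After byte 3 (0xA8): reg=0xF3
After byte 4 (0x59): reg=0x5F
After byte 5 (0x23): reg=0x73
Register before byte 6: 0x73
After XOR with byte 0x89: 0xFA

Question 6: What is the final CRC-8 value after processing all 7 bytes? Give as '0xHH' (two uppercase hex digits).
After byte 1 (0x3D): reg=0xB3
After byte 2 (0xC3): reg=0x57
After byte 3 (0xA8): reg=0xF3
After byte 4 (0x59): reg=0x5F
After byte 5 (0x23): reg=0x73
After byte 6 (0x89): reg=0xE8
After byte 7 (0x50): reg=0x21

Answer: 0x21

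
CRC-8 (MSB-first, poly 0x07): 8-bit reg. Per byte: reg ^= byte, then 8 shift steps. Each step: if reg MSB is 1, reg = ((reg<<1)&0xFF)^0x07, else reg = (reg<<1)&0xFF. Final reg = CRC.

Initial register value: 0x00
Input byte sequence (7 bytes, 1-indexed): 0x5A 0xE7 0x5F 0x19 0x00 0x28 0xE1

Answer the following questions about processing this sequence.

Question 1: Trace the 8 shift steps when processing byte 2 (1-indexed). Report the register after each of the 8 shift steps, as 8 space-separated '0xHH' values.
After byte 1 (0x5A): reg=0x81
Register before byte 2: 0x81
After XOR with byte 0xE7: 0x66

Answer: 0xCC 0x9F 0x39 0x72 0xE4 0xCF 0x99 0x35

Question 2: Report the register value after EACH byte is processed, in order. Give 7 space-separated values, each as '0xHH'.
0x81 0x35 0x11 0x38 0xA8 0x89 0x1F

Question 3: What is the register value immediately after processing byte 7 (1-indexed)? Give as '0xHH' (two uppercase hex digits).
After byte 1 (0x5A): reg=0x81
After byte 2 (0xE7): reg=0x35
After byte 3 (0x5F): reg=0x11
After byte 4 (0x19): reg=0x38
After byte 5 (0x00): reg=0xA8
After byte 6 (0x28): reg=0x89
After byte 7 (0xE1): reg=0x1F

Answer: 0x1F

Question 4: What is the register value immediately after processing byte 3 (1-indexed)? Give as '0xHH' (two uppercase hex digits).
After byte 1 (0x5A): reg=0x81
After byte 2 (0xE7): reg=0x35
After byte 3 (0x5F): reg=0x11

Answer: 0x11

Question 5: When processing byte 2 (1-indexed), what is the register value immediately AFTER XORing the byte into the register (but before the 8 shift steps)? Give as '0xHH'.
Register before byte 2: 0x81
Byte 2: 0xE7
0x81 XOR 0xE7 = 0x66

Answer: 0x66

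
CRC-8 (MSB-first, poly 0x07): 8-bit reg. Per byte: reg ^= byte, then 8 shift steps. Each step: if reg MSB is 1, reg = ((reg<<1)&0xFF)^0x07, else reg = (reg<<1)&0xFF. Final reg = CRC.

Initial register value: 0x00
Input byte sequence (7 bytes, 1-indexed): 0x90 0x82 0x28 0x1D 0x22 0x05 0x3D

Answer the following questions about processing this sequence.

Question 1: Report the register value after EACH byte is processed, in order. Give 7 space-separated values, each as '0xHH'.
0xF9 0x66 0xED 0xDE 0xFA 0xF3 0x64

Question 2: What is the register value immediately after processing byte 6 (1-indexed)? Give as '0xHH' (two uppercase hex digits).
After byte 1 (0x90): reg=0xF9
After byte 2 (0x82): reg=0x66
After byte 3 (0x28): reg=0xED
After byte 4 (0x1D): reg=0xDE
After byte 5 (0x22): reg=0xFA
After byte 6 (0x05): reg=0xF3

Answer: 0xF3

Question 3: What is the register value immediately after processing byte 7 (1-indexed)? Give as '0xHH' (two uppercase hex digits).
Answer: 0x64

Derivation:
After byte 1 (0x90): reg=0xF9
After byte 2 (0x82): reg=0x66
After byte 3 (0x28): reg=0xED
After byte 4 (0x1D): reg=0xDE
After byte 5 (0x22): reg=0xFA
After byte 6 (0x05): reg=0xF3
After byte 7 (0x3D): reg=0x64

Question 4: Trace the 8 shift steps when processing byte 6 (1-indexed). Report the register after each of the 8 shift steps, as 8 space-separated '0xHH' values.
Answer: 0xF9 0xF5 0xED 0xDD 0xBD 0x7D 0xFA 0xF3

Derivation:
After byte 1 (0x90): reg=0xF9
After byte 2 (0x82): reg=0x66
After byte 3 (0x28): reg=0xED
After byte 4 (0x1D): reg=0xDE
After byte 5 (0x22): reg=0xFA
Register before byte 6: 0xFA
After XOR with byte 0x05: 0xFF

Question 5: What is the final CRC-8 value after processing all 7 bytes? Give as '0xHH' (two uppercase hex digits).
After byte 1 (0x90): reg=0xF9
After byte 2 (0x82): reg=0x66
After byte 3 (0x28): reg=0xED
After byte 4 (0x1D): reg=0xDE
After byte 5 (0x22): reg=0xFA
After byte 6 (0x05): reg=0xF3
After byte 7 (0x3D): reg=0x64

Answer: 0x64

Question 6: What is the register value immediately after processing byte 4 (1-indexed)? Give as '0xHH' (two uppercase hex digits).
After byte 1 (0x90): reg=0xF9
After byte 2 (0x82): reg=0x66
After byte 3 (0x28): reg=0xED
After byte 4 (0x1D): reg=0xDE

Answer: 0xDE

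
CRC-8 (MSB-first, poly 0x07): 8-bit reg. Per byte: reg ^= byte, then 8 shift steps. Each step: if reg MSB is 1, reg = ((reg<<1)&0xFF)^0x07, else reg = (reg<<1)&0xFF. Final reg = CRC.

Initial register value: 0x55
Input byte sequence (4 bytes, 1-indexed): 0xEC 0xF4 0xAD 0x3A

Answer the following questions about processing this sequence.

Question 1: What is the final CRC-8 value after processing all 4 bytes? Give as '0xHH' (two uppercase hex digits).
Answer: 0xAE

Derivation:
After byte 1 (0xEC): reg=0x26
After byte 2 (0xF4): reg=0x30
After byte 3 (0xAD): reg=0xDA
After byte 4 (0x3A): reg=0xAE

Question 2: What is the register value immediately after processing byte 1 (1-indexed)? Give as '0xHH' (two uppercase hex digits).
Answer: 0x26

Derivation:
After byte 1 (0xEC): reg=0x26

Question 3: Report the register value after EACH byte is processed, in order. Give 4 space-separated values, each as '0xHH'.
0x26 0x30 0xDA 0xAE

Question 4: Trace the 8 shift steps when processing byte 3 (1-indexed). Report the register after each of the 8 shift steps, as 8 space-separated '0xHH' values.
Answer: 0x3D 0x7A 0xF4 0xEF 0xD9 0xB5 0x6D 0xDA

Derivation:
After byte 1 (0xEC): reg=0x26
After byte 2 (0xF4): reg=0x30
Register before byte 3: 0x30
After XOR with byte 0xAD: 0x9D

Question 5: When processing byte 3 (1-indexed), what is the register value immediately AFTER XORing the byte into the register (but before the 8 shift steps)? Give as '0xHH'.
Register before byte 3: 0x30
Byte 3: 0xAD
0x30 XOR 0xAD = 0x9D

Answer: 0x9D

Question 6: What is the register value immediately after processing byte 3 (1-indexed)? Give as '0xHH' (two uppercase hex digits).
Answer: 0xDA

Derivation:
After byte 1 (0xEC): reg=0x26
After byte 2 (0xF4): reg=0x30
After byte 3 (0xAD): reg=0xDA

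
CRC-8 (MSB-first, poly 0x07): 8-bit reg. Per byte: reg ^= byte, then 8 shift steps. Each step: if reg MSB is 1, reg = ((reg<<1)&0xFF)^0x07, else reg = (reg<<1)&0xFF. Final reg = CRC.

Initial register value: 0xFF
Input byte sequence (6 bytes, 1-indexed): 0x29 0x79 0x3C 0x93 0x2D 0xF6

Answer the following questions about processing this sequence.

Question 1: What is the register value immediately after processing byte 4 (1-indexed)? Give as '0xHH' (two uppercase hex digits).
Answer: 0x11

Derivation:
After byte 1 (0x29): reg=0x2C
After byte 2 (0x79): reg=0xAC
After byte 3 (0x3C): reg=0xF9
After byte 4 (0x93): reg=0x11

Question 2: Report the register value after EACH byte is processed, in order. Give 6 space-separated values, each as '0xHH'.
0x2C 0xAC 0xF9 0x11 0xB4 0xC9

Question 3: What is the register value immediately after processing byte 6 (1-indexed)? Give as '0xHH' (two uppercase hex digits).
Answer: 0xC9

Derivation:
After byte 1 (0x29): reg=0x2C
After byte 2 (0x79): reg=0xAC
After byte 3 (0x3C): reg=0xF9
After byte 4 (0x93): reg=0x11
After byte 5 (0x2D): reg=0xB4
After byte 6 (0xF6): reg=0xC9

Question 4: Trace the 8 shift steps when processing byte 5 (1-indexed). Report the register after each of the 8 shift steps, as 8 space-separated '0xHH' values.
Answer: 0x78 0xF0 0xE7 0xC9 0x95 0x2D 0x5A 0xB4

Derivation:
After byte 1 (0x29): reg=0x2C
After byte 2 (0x79): reg=0xAC
After byte 3 (0x3C): reg=0xF9
After byte 4 (0x93): reg=0x11
Register before byte 5: 0x11
After XOR with byte 0x2D: 0x3C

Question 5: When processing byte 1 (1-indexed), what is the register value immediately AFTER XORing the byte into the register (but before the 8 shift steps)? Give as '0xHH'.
Answer: 0xD6

Derivation:
Register before byte 1: 0xFF
Byte 1: 0x29
0xFF XOR 0x29 = 0xD6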